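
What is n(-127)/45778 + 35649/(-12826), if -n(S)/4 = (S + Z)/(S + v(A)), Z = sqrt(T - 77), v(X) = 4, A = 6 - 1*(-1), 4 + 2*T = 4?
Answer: -100367563007/36109640622 + 2*I*sqrt(77)/2815347 ≈ -2.7795 + 6.2337e-6*I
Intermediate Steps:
T = 0 (T = -2 + (1/2)*4 = -2 + 2 = 0)
A = 7 (A = 6 + 1 = 7)
Z = I*sqrt(77) (Z = sqrt(0 - 77) = sqrt(-77) = I*sqrt(77) ≈ 8.775*I)
n(S) = -4*(S + I*sqrt(77))/(4 + S) (n(S) = -4*(S + I*sqrt(77))/(S + 4) = -4*(S + I*sqrt(77))/(4 + S))
n(-127)/45778 + 35649/(-12826) = (4*(-1*(-127) - I*sqrt(77))/(4 - 127))/45778 + 35649/(-12826) = (4*(127 - I*sqrt(77))/(-123))*(1/45778) + 35649*(-1/12826) = (4*(-1/123)*(127 - I*sqrt(77)))*(1/45778) - 35649/12826 = (-508/123 + 4*I*sqrt(77)/123)*(1/45778) - 35649/12826 = (-254/2815347 + 2*I*sqrt(77)/2815347) - 35649/12826 = -100367563007/36109640622 + 2*I*sqrt(77)/2815347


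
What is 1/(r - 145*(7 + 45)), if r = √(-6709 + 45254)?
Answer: -116/874047 - √38545/56813055 ≈ -0.00013617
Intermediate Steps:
r = √38545 ≈ 196.33
1/(r - 145*(7 + 45)) = 1/(√38545 - 145*(7 + 45)) = 1/(√38545 - 145*52) = 1/(√38545 - 7540) = 1/(-7540 + √38545)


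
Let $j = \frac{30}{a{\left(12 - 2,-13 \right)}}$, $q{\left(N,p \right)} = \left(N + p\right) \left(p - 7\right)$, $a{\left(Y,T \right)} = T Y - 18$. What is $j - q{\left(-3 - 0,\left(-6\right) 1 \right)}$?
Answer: $- \frac{8673}{74} \approx -117.2$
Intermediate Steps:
$a{\left(Y,T \right)} = -18 + T Y$
$q{\left(N,p \right)} = \left(-7 + p\right) \left(N + p\right)$ ($q{\left(N,p \right)} = \left(N + p\right) \left(-7 + p\right) = \left(-7 + p\right) \left(N + p\right)$)
$j = - \frac{15}{74}$ ($j = \frac{30}{-18 - 13 \left(12 - 2\right)} = \frac{30}{-18 - 130} = \frac{30}{-148} = 30 \left(- \frac{1}{148}\right) = - \frac{15}{74} \approx -0.2027$)
$j - q{\left(-3 - 0,\left(-6\right) 1 \right)} = - \frac{15}{74} - \left(\left(\left(-6\right) 1\right)^{2} - 7 \left(-3 - 0\right) - 7 \left(\left(-6\right) 1\right) + \left(-3 - 0\right) \left(\left(-6\right) 1\right)\right) = - \frac{15}{74} - \left(\left(-6\right)^{2} - 7 \left(-3 + 0\right) - -42 + \left(-3 + 0\right) \left(-6\right)\right) = - \frac{15}{74} - \left(36 - -21 + 42 - -18\right) = - \frac{15}{74} - \left(36 + 21 + 42 + 18\right) = - \frac{15}{74} - 117 = - \frac{8673}{74}$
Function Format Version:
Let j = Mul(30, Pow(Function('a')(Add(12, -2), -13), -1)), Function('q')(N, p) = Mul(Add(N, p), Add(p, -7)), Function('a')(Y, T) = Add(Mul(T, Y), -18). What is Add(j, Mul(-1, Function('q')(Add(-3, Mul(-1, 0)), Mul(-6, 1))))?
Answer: Rational(-8673, 74) ≈ -117.20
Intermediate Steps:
Function('a')(Y, T) = Add(-18, Mul(T, Y))
Function('q')(N, p) = Mul(Add(-7, p), Add(N, p)) (Function('q')(N, p) = Mul(Add(N, p), Add(-7, p)) = Mul(Add(-7, p), Add(N, p)))
j = Rational(-15, 74) (j = Mul(30, Pow(Add(-18, Mul(-13, Add(12, -2))), -1)) = Mul(30, Pow(Add(-18, Mul(-13, 10)), -1)) = Mul(30, Pow(Add(-18, -130), -1)) = Mul(30, Pow(-148, -1)) = Mul(30, Rational(-1, 148)) = Rational(-15, 74) ≈ -0.20270)
Add(j, Mul(-1, Function('q')(Add(-3, Mul(-1, 0)), Mul(-6, 1)))) = Add(Rational(-15, 74), Mul(-1, Add(Pow(Mul(-6, 1), 2), Mul(-7, Add(-3, Mul(-1, 0))), Mul(-7, Mul(-6, 1)), Mul(Add(-3, Mul(-1, 0)), Mul(-6, 1))))) = Add(Rational(-15, 74), Mul(-1, Add(Pow(-6, 2), Mul(-7, Add(-3, 0)), Mul(-7, -6), Mul(Add(-3, 0), -6)))) = Add(Rational(-15, 74), Mul(-1, Add(36, Mul(-7, -3), 42, Mul(-3, -6)))) = Add(Rational(-15, 74), Mul(-1, Add(36, 21, 42, 18))) = Add(Rational(-15, 74), Mul(-1, 117)) = Add(Rational(-15, 74), -117) = Rational(-8673, 74)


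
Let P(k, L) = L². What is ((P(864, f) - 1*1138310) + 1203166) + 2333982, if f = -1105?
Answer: 3619863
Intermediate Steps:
((P(864, f) - 1*1138310) + 1203166) + 2333982 = (((-1105)² - 1*1138310) + 1203166) + 2333982 = ((1221025 - 1138310) + 1203166) + 2333982 = (82715 + 1203166) + 2333982 = 1285881 + 2333982 = 3619863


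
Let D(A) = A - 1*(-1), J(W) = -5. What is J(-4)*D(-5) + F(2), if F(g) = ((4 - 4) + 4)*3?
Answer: 32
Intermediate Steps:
D(A) = 1 + A (D(A) = A + 1 = 1 + A)
F(g) = 12 (F(g) = (0 + 4)*3 = 4*3 = 12)
J(-4)*D(-5) + F(2) = -5*(1 - 5) + 12 = -5*(-4) + 12 = 20 + 12 = 32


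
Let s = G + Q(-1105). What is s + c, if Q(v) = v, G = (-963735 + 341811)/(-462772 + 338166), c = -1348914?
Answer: -84109922795/62303 ≈ -1.3500e+6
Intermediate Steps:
G = 310962/62303 (G = -621924/(-124606) = -621924*(-1/124606) = 310962/62303 ≈ 4.9911)
s = -68533853/62303 (s = 310962/62303 - 1105 = -68533853/62303 ≈ -1100.0)
s + c = -68533853/62303 - 1348914 = -84109922795/62303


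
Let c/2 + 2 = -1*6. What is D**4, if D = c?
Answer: 65536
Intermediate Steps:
c = -16 (c = -4 + 2*(-1*6) = -4 + 2*(-6) = -4 - 12 = -16)
D = -16
D**4 = (-16)**4 = 65536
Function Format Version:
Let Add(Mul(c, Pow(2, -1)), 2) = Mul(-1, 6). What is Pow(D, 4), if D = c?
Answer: 65536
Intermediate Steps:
c = -16 (c = Add(-4, Mul(2, Mul(-1, 6))) = Add(-4, Mul(2, -6)) = Add(-4, -12) = -16)
D = -16
Pow(D, 4) = Pow(-16, 4) = 65536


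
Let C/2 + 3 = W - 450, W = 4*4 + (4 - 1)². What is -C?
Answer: 856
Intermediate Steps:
W = 25 (W = 16 + 3² = 16 + 9 = 25)
C = -856 (C = -6 + 2*(25 - 450) = -6 + 2*(-425) = -6 - 850 = -856)
-C = -1*(-856) = 856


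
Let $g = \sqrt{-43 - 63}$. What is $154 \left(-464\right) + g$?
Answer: $-71456 + i \sqrt{106} \approx -71456.0 + 10.296 i$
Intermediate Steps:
$g = i \sqrt{106}$ ($g = \sqrt{-106} = i \sqrt{106} \approx 10.296 i$)
$154 \left(-464\right) + g = 154 \left(-464\right) + i \sqrt{106} = -71456 + i \sqrt{106}$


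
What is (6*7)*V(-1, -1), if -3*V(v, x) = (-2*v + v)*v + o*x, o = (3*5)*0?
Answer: 14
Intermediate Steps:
o = 0 (o = 15*0 = 0)
V(v, x) = v²/3 (V(v, x) = -((-2*v + v)*v + 0*x)/3 = -((-v)*v + 0)/3 = -(-v² + 0)/3 = -(-1)*v²/3 = v²/3)
(6*7)*V(-1, -1) = (6*7)*((⅓)*(-1)²) = 42*((⅓)*1) = 42*(⅓) = 14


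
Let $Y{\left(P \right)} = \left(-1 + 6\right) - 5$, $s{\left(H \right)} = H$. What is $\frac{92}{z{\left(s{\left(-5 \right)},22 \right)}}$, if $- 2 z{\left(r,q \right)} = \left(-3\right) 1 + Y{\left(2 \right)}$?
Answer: $\frac{184}{3} \approx 61.333$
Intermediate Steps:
$Y{\left(P \right)} = 0$ ($Y{\left(P \right)} = 5 - 5 = 0$)
$z{\left(r,q \right)} = \frac{3}{2}$ ($z{\left(r,q \right)} = - \frac{\left(-3\right) 1 + 0}{2} = - \frac{-3 + 0}{2} = \left(- \frac{1}{2}\right) \left(-3\right) = \frac{3}{2}$)
$\frac{92}{z{\left(s{\left(-5 \right)},22 \right)}} = \frac{92}{\frac{3}{2}} = 92 \cdot \frac{2}{3} = \frac{184}{3}$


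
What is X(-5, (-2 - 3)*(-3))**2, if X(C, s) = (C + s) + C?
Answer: 25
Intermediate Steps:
X(C, s) = s + 2*C
X(-5, (-2 - 3)*(-3))**2 = ((-2 - 3)*(-3) + 2*(-5))**2 = (-5*(-3) - 10)**2 = (15 - 10)**2 = 5**2 = 25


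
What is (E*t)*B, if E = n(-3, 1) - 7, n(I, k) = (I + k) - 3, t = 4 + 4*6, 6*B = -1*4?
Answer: 224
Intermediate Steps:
B = -⅔ (B = (-1*4)/6 = (⅙)*(-4) = -⅔ ≈ -0.66667)
t = 28 (t = 4 + 24 = 28)
n(I, k) = -3 + I + k
E = -12 (E = (-3 - 3 + 1) - 7 = -5 - 7 = -12)
(E*t)*B = -12*28*(-⅔) = -336*(-⅔) = 224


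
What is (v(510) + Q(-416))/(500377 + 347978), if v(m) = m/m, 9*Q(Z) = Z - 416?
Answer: -823/7635195 ≈ -0.00010779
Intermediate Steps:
Q(Z) = -416/9 + Z/9 (Q(Z) = (Z - 416)/9 = (-416 + Z)/9 = -416/9 + Z/9)
v(m) = 1
(v(510) + Q(-416))/(500377 + 347978) = (1 + (-416/9 + (⅑)*(-416)))/(500377 + 347978) = (1 + (-416/9 - 416/9))/848355 = (1 - 832/9)*(1/848355) = -823/9*1/848355 = -823/7635195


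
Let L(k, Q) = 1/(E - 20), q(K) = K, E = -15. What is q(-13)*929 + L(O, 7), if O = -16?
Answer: -422696/35 ≈ -12077.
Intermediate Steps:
L(k, Q) = -1/35 (L(k, Q) = 1/(-15 - 20) = 1/(-35) = -1/35)
q(-13)*929 + L(O, 7) = -13*929 - 1/35 = -12077 - 1/35 = -422696/35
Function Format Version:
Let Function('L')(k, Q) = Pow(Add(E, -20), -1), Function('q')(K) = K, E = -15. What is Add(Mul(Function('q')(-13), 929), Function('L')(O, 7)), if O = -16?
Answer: Rational(-422696, 35) ≈ -12077.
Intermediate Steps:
Function('L')(k, Q) = Rational(-1, 35) (Function('L')(k, Q) = Pow(Add(-15, -20), -1) = Pow(-35, -1) = Rational(-1, 35))
Add(Mul(Function('q')(-13), 929), Function('L')(O, 7)) = Add(Mul(-13, 929), Rational(-1, 35)) = Add(-12077, Rational(-1, 35)) = Rational(-422696, 35)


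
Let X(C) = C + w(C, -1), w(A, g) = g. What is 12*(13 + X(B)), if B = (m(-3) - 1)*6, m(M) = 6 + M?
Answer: 288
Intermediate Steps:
B = 12 (B = ((6 - 3) - 1)*6 = (3 - 1)*6 = 2*6 = 12)
X(C) = -1 + C (X(C) = C - 1 = -1 + C)
12*(13 + X(B)) = 12*(13 + (-1 + 12)) = 12*(13 + 11) = 12*24 = 288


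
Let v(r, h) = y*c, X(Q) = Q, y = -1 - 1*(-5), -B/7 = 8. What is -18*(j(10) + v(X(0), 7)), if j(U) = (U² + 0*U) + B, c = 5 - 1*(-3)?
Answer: -1368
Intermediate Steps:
B = -56 (B = -7*8 = -56)
y = 4 (y = -1 + 5 = 4)
c = 8 (c = 5 + 3 = 8)
v(r, h) = 32 (v(r, h) = 4*8 = 32)
j(U) = -56 + U² (j(U) = (U² + 0*U) - 56 = (U² + 0) - 56 = U² - 56 = -56 + U²)
-18*(j(10) + v(X(0), 7)) = -18*((-56 + 10²) + 32) = -18*((-56 + 100) + 32) = -18*(44 + 32) = -18*76 = -1368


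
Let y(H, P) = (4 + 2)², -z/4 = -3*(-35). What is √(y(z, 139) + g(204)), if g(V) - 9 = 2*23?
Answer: √91 ≈ 9.5394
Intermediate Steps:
g(V) = 55 (g(V) = 9 + 2*23 = 9 + 46 = 55)
z = -420 (z = -(-12)*(-35) = -4*105 = -420)
y(H, P) = 36 (y(H, P) = 6² = 36)
√(y(z, 139) + g(204)) = √(36 + 55) = √91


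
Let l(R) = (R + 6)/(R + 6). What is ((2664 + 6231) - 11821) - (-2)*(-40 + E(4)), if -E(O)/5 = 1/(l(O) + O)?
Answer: -3008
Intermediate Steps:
l(R) = 1 (l(R) = (6 + R)/(6 + R) = 1)
E(O) = -5/(1 + O)
((2664 + 6231) - 11821) - (-2)*(-40 + E(4)) = ((2664 + 6231) - 11821) - (-2)*(-40 - 5/(1 + 4)) = (8895 - 11821) - (-2)*(-40 - 5/5) = -2926 - (-2)*(-40 - 5*⅕) = -2926 - (-2)*(-40 - 1) = -2926 - (-2)*(-41) = -2926 - 1*82 = -2926 - 82 = -3008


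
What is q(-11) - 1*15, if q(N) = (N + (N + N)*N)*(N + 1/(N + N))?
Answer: -5133/2 ≈ -2566.5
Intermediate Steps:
q(N) = (N + 1/(2*N))*(N + 2*N²) (q(N) = (N + (2*N)*N)*(N + 1/(2*N)) = (N + 2*N²)*(N + 1/(2*N)) = (N + 1/(2*N))*(N + 2*N²))
q(-11) - 1*15 = (½ - 11 + (-11)² + 2*(-11)³) - 1*15 = (½ - 11 + 121 + 2*(-1331)) - 15 = (½ - 11 + 121 - 2662) - 15 = -5103/2 - 15 = -5133/2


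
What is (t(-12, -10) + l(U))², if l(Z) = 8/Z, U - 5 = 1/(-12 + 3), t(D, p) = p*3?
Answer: 97344/121 ≈ 804.50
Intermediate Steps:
t(D, p) = 3*p
U = 44/9 (U = 5 + 1/(-12 + 3) = 5 + 1/(-9) = 5 - ⅑ = 44/9 ≈ 4.8889)
(t(-12, -10) + l(U))² = (3*(-10) + 8/(44/9))² = (-30 + 8*(9/44))² = (-30 + 18/11)² = (-312/11)² = 97344/121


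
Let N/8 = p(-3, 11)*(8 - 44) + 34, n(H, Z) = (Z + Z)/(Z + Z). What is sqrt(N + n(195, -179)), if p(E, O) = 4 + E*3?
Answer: sqrt(1713) ≈ 41.388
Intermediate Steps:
p(E, O) = 4 + 3*E
n(H, Z) = 1 (n(H, Z) = (2*Z)/((2*Z)) = (2*Z)*(1/(2*Z)) = 1)
N = 1712 (N = 8*((4 + 3*(-3))*(8 - 44) + 34) = 8*((4 - 9)*(-36) + 34) = 8*(-5*(-36) + 34) = 8*(180 + 34) = 8*214 = 1712)
sqrt(N + n(195, -179)) = sqrt(1712 + 1) = sqrt(1713)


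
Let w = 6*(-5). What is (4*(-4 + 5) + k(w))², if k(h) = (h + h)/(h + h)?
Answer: 25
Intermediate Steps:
w = -30
k(h) = 1 (k(h) = (2*h)/((2*h)) = (2*h)*(1/(2*h)) = 1)
(4*(-4 + 5) + k(w))² = (4*(-4 + 5) + 1)² = (4*1 + 1)² = (4 + 1)² = 5² = 25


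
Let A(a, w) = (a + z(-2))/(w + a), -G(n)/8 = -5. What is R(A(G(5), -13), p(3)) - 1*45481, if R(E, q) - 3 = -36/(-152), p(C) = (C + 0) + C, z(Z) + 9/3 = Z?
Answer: -1728155/38 ≈ -45478.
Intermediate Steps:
G(n) = 40 (G(n) = -8*(-5) = 40)
z(Z) = -3 + Z
A(a, w) = (-5 + a)/(a + w) (A(a, w) = (a + (-3 - 2))/(w + a) = (a - 5)/(a + w) = (-5 + a)/(a + w))
p(C) = 2*C (p(C) = C + C = 2*C)
R(E, q) = 123/38 (R(E, q) = 3 - 36/(-152) = 3 - 36*(-1/152) = 3 + 9/38 = 123/38)
R(A(G(5), -13), p(3)) - 1*45481 = 123/38 - 1*45481 = 123/38 - 45481 = -1728155/38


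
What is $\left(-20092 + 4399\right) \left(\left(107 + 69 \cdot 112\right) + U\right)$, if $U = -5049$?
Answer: $-43720698$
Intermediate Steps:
$\left(-20092 + 4399\right) \left(\left(107 + 69 \cdot 112\right) + U\right) = \left(-20092 + 4399\right) \left(\left(107 + 69 \cdot 112\right) - 5049\right) = - 15693 \left(\left(107 + 7728\right) - 5049\right) = - 15693 \left(7835 - 5049\right) = \left(-15693\right) 2786 = -43720698$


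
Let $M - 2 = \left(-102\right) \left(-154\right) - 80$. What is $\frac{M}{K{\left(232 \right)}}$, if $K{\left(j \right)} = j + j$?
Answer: $\frac{7815}{232} \approx 33.685$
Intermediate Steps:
$K{\left(j \right)} = 2 j$
$M = 15630$ ($M = 2 - -15628 = 2 + \left(15708 - 80\right) = 2 + 15628 = 15630$)
$\frac{M}{K{\left(232 \right)}} = \frac{15630}{2 \cdot 232} = \frac{15630}{464} = 15630 \cdot \frac{1}{464} = \frac{7815}{232}$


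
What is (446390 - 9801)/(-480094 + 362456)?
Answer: -436589/117638 ≈ -3.7113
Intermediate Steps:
(446390 - 9801)/(-480094 + 362456) = 436589/(-117638) = 436589*(-1/117638) = -436589/117638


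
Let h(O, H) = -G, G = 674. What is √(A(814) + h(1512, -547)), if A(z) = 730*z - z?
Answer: 2*√148183 ≈ 769.89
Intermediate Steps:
h(O, H) = -674 (h(O, H) = -1*674 = -674)
A(z) = 729*z
√(A(814) + h(1512, -547)) = √(729*814 - 674) = √(593406 - 674) = √592732 = 2*√148183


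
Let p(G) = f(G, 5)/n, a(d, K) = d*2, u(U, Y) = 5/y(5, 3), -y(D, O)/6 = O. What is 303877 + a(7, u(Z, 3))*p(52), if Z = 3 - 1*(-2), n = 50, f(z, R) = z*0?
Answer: 303877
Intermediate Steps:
y(D, O) = -6*O
f(z, R) = 0
Z = 5 (Z = 3 + 2 = 5)
u(U, Y) = -5/18 (u(U, Y) = 5/((-6*3)) = 5/(-18) = 5*(-1/18) = -5/18)
a(d, K) = 2*d
p(G) = 0 (p(G) = 0/50 = 0*(1/50) = 0)
303877 + a(7, u(Z, 3))*p(52) = 303877 + (2*7)*0 = 303877 + 14*0 = 303877 + 0 = 303877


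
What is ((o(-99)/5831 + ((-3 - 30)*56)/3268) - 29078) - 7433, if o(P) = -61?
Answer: -173938482456/4763927 ≈ -36512.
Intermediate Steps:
((o(-99)/5831 + ((-3 - 30)*56)/3268) - 29078) - 7433 = ((-61/5831 + ((-3 - 30)*56)/3268) - 29078) - 7433 = ((-61*1/5831 - 33*56*(1/3268)) - 29078) - 7433 = ((-61/5831 - 1848*1/3268) - 29078) - 7433 = ((-61/5831 - 462/817) - 29078) - 7433 = (-2743759/4763927 - 29078) - 7433 = -138528213065/4763927 - 7433 = -173938482456/4763927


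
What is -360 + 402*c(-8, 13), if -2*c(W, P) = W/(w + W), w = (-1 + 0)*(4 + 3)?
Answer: -2336/5 ≈ -467.20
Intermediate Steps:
w = -7 (w = -1*7 = -7)
c(W, P) = -W/(2*(-7 + W))
-360 + 402*c(-8, 13) = -360 + 402*(-1*(-8)/(-14 + 2*(-8))) = -360 + 402*(-1*(-8)/(-14 - 16)) = -360 + 402*(-1*(-8)/(-30)) = -360 + 402*(-1*(-8)*(-1/30)) = -360 + 402*(-4/15) = -360 - 536/5 = -2336/5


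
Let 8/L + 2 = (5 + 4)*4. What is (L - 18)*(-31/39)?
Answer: 9362/663 ≈ 14.121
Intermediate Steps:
L = 4/17 (L = 8/(-2 + (5 + 4)*4) = 8/(-2 + 9*4) = 8/(-2 + 36) = 8/34 = 8*(1/34) = 4/17 ≈ 0.23529)
(L - 18)*(-31/39) = (4/17 - 18)*(-31/39) = -(-9362)/(17*39) = -302/17*(-31/39) = 9362/663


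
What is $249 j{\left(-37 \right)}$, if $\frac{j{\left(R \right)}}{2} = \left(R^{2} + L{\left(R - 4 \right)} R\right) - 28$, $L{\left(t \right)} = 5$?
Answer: $575688$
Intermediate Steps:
$j{\left(R \right)} = -56 + 2 R^{2} + 10 R$ ($j{\left(R \right)} = 2 \left(\left(R^{2} + 5 R\right) - 28\right) = 2 \left(-28 + R^{2} + 5 R\right) = -56 + 2 R^{2} + 10 R$)
$249 j{\left(-37 \right)} = 249 \left(-56 + 2 \left(-37\right)^{2} + 10 \left(-37\right)\right) = 249 \left(-56 + 2 \cdot 1369 - 370\right) = 249 \left(-56 + 2738 - 370\right) = 249 \cdot 2312 = 575688$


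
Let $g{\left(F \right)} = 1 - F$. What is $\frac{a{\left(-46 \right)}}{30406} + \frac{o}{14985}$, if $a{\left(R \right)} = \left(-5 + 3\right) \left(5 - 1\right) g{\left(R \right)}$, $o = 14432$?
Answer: $\frac{216592516}{227816955} \approx 0.95073$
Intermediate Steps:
$a{\left(R \right)} = -8 + 8 R$ ($a{\left(R \right)} = \left(-5 + 3\right) \left(5 - 1\right) \left(1 - R\right) = - 2 \cdot 4 \left(1 - R\right) = - 2 \left(4 - 4 R\right) = -8 + 8 R$)
$\frac{a{\left(-46 \right)}}{30406} + \frac{o}{14985} = \frac{-8 + 8 \left(-46\right)}{30406} + \frac{14432}{14985} = \left(-8 - 368\right) \frac{1}{30406} + 14432 \cdot \frac{1}{14985} = \left(-376\right) \frac{1}{30406} + \frac{14432}{14985} = - \frac{188}{15203} + \frac{14432}{14985} = \frac{216592516}{227816955}$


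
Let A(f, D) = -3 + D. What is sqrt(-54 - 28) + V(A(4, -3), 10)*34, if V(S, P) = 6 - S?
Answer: 408 + I*sqrt(82) ≈ 408.0 + 9.0554*I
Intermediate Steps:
sqrt(-54 - 28) + V(A(4, -3), 10)*34 = sqrt(-54 - 28) + (6 - (-3 - 3))*34 = sqrt(-82) + (6 - 1*(-6))*34 = I*sqrt(82) + (6 + 6)*34 = I*sqrt(82) + 12*34 = I*sqrt(82) + 408 = 408 + I*sqrt(82)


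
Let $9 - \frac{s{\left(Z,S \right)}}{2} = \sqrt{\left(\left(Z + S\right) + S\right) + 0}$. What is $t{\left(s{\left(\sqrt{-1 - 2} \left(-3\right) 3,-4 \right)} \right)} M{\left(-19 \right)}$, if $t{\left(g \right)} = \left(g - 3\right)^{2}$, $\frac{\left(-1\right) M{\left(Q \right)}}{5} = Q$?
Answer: $95 \left(15 - 2 \sqrt{-8 - 9 i \sqrt{3}}\right)^{2} \approx 5898.1 + 14438.0 i$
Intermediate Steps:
$s{\left(Z,S \right)} = 18 - 2 \sqrt{Z + 2 S}$ ($s{\left(Z,S \right)} = 18 - 2 \sqrt{\left(\left(Z + S\right) + S\right) + 0} = 18 - 2 \sqrt{\left(\left(S + Z\right) + S\right) + 0} = 18 - 2 \sqrt{\left(Z + 2 S\right) + 0} = 18 - 2 \sqrt{Z + 2 S}$)
$M{\left(Q \right)} = - 5 Q$
$t{\left(g \right)} = \left(-3 + g\right)^{2}$
$t{\left(s{\left(\sqrt{-1 - 2} \left(-3\right) 3,-4 \right)} \right)} M{\left(-19 \right)} = \left(-3 + \left(18 - 2 \sqrt{\sqrt{-1 - 2} \left(-3\right) 3 + 2 \left(-4\right)}\right)\right)^{2} \left(\left(-5\right) \left(-19\right)\right) = \left(-3 + \left(18 - 2 \sqrt{\sqrt{-3} \left(-3\right) 3 - 8}\right)\right)^{2} \cdot 95 = \left(-3 + \left(18 - 2 \sqrt{i \sqrt{3} \left(-3\right) 3 - 8}\right)\right)^{2} \cdot 95 = \left(-3 + \left(18 - 2 \sqrt{- 3 i \sqrt{3} \cdot 3 - 8}\right)\right)^{2} \cdot 95 = \left(-3 + \left(18 - 2 \sqrt{- 9 i \sqrt{3} - 8}\right)\right)^{2} \cdot 95 = \left(-3 + \left(18 - 2 \sqrt{-8 - 9 i \sqrt{3}}\right)\right)^{2} \cdot 95 = \left(15 - 2 \sqrt{-8 - 9 i \sqrt{3}}\right)^{2} \cdot 95 = 95 \left(15 - 2 \sqrt{-8 - 9 i \sqrt{3}}\right)^{2}$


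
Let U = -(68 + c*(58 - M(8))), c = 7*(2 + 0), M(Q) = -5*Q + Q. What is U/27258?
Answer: -664/13629 ≈ -0.048720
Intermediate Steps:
M(Q) = -4*Q
c = 14 (c = 7*2 = 14)
U = -1328 (U = -(68 + 14*(58 - (-4)*8)) = -(68 + 14*(58 - 1*(-32))) = -(68 + 14*(58 + 32)) = -(68 + 14*90) = -(68 + 1260) = -1*1328 = -1328)
U/27258 = -1328/27258 = -1328*1/27258 = -664/13629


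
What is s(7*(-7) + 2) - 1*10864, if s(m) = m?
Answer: -10911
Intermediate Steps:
s(7*(-7) + 2) - 1*10864 = (7*(-7) + 2) - 1*10864 = (-49 + 2) - 10864 = -47 - 10864 = -10911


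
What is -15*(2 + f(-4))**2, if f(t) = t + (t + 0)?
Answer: -540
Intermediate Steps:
f(t) = 2*t (f(t) = t + t = 2*t)
-15*(2 + f(-4))**2 = -15*(2 + 2*(-4))**2 = -15*(2 - 8)**2 = -15*(-6)**2 = -15*36 = -540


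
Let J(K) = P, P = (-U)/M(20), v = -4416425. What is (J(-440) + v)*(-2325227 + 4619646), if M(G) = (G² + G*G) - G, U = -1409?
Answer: -7903837724182129/780 ≈ -1.0133e+13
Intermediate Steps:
M(G) = -G + 2*G² (M(G) = (G² + G²) - G = 2*G² - G = -G + 2*G²)
P = 1409/780 (P = (-1*(-1409))/((20*(-1 + 2*20))) = 1409/((20*(-1 + 40))) = 1409/((20*39)) = 1409/780 ≈ 1.8064)
J(K) = 1409/780
(J(-440) + v)*(-2325227 + 4619646) = (1409/780 - 4416425)*(-2325227 + 4619646) = -3444810091/780*2294419 = -7903837724182129/780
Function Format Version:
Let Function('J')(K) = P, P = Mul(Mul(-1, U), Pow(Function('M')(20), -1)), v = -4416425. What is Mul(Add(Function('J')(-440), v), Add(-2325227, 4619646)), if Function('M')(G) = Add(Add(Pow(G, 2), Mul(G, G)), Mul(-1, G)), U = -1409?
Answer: Rational(-7903837724182129, 780) ≈ -1.0133e+13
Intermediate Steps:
Function('M')(G) = Add(Mul(-1, G), Mul(2, Pow(G, 2))) (Function('M')(G) = Add(Add(Pow(G, 2), Pow(G, 2)), Mul(-1, G)) = Add(Mul(2, Pow(G, 2)), Mul(-1, G)) = Add(Mul(-1, G), Mul(2, Pow(G, 2))))
P = Rational(1409, 780) (P = Mul(Mul(-1, -1409), Pow(Mul(20, Add(-1, Mul(2, 20))), -1)) = Mul(1409, Pow(Mul(20, Add(-1, 40)), -1)) = Mul(1409, Pow(Mul(20, 39), -1)) = Mul(1409, Pow(780, -1)) = Mul(1409, Rational(1, 780)) = Rational(1409, 780) ≈ 1.8064)
Function('J')(K) = Rational(1409, 780)
Mul(Add(Function('J')(-440), v), Add(-2325227, 4619646)) = Mul(Add(Rational(1409, 780), -4416425), Add(-2325227, 4619646)) = Mul(Rational(-3444810091, 780), 2294419) = Rational(-7903837724182129, 780)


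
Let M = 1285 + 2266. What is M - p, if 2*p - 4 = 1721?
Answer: 5377/2 ≈ 2688.5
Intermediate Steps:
p = 1725/2 (p = 2 + (½)*1721 = 2 + 1721/2 = 1725/2 ≈ 862.50)
M = 3551
M - p = 3551 - 1*1725/2 = 3551 - 1725/2 = 5377/2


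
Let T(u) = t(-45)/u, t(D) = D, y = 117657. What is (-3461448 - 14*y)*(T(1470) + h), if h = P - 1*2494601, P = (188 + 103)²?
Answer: 603259987910649/49 ≈ 1.2311e+13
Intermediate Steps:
P = 84681 (P = 291² = 84681)
h = -2409920 (h = 84681 - 1*2494601 = 84681 - 2494601 = -2409920)
T(u) = -45/u
(-3461448 - 14*y)*(T(1470) + h) = (-3461448 - 14*117657)*(-45/1470 - 2409920) = (-3461448 - 1647198)*(-45*1/1470 - 2409920) = -5108646*(-3/98 - 2409920) = -5108646*(-236172163/98) = 603259987910649/49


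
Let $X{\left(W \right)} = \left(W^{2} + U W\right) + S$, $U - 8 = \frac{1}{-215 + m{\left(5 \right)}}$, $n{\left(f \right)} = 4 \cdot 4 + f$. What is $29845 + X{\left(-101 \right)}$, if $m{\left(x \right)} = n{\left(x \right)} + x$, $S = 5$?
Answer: $\frac{7417028}{189} \approx 39244.0$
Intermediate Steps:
$n{\left(f \right)} = 16 + f$
$m{\left(x \right)} = 16 + 2 x$ ($m{\left(x \right)} = \left(16 + x\right) + x = 16 + 2 x$)
$U = \frac{1511}{189}$ ($U = 8 + \frac{1}{-215 + \left(16 + 2 \cdot 5\right)} = 8 + \frac{1}{-215 + \left(16 + 10\right)} = 8 + \frac{1}{-215 + 26} = 8 + \frac{1}{-189} = 8 - \frac{1}{189} = \frac{1511}{189} \approx 7.9947$)
$X{\left(W \right)} = 5 + W^{2} + \frac{1511 W}{189}$ ($X{\left(W \right)} = \left(W^{2} + \frac{1511 W}{189}\right) + 5 = 5 + W^{2} + \frac{1511 W}{189}$)
$29845 + X{\left(-101 \right)} = 29845 + \left(5 + \left(-101\right)^{2} + \frac{1511}{189} \left(-101\right)\right) = 29845 + \left(5 + 10201 - \frac{152611}{189}\right) = 29845 + \frac{1776323}{189} = \frac{7417028}{189}$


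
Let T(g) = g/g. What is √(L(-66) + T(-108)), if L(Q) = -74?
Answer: I*√73 ≈ 8.544*I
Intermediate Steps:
T(g) = 1
√(L(-66) + T(-108)) = √(-74 + 1) = √(-73) = I*√73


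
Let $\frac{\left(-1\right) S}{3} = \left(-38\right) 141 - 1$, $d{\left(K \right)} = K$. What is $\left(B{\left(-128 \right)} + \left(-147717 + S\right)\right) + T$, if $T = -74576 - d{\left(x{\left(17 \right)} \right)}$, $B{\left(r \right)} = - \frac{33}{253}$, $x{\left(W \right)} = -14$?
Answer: $- \frac{4742649}{23} \approx -2.062 \cdot 10^{5}$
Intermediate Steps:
$S = 16077$ ($S = - 3 \left(\left(-38\right) 141 - 1\right) = - 3 \left(-5358 - 1\right) = \left(-3\right) \left(-5359\right) = 16077$)
$B{\left(r \right)} = - \frac{3}{23}$ ($B{\left(r \right)} = \left(-33\right) \frac{1}{253} = - \frac{3}{23}$)
$T = -74562$ ($T = -74576 - -14 = -74576 + 14 = -74562$)
$\left(B{\left(-128 \right)} + \left(-147717 + S\right)\right) + T = \left(- \frac{3}{23} + \left(-147717 + 16077\right)\right) - 74562 = \left(- \frac{3}{23} - 131640\right) - 74562 = - \frac{3027723}{23} - 74562 = - \frac{4742649}{23}$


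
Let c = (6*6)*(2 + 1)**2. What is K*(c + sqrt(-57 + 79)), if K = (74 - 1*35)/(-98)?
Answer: -6318/49 - 39*sqrt(22)/98 ≈ -130.81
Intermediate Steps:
c = 324 (c = 36*3**2 = 36*9 = 324)
K = -39/98 (K = (74 - 35)*(-1/98) = 39*(-1/98) = -39/98 ≈ -0.39796)
K*(c + sqrt(-57 + 79)) = -39*(324 + sqrt(-57 + 79))/98 = -39*(324 + sqrt(22))/98 = -6318/49 - 39*sqrt(22)/98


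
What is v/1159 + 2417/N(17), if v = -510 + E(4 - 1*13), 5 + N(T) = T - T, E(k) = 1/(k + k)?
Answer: -50469359/104310 ≈ -483.84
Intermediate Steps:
E(k) = 1/(2*k)
N(T) = -5 (N(T) = -5 + (T - T) = -5 + 0 = -5)
v = -9181/18 (v = -510 + 1/(2*(4 - 1*13)) = -510 + 1/(2*(4 - 13)) = -510 + (½)/(-9) = -510 + (½)*(-⅑) = -510 - 1/18 = -9181/18 ≈ -510.06)
v/1159 + 2417/N(17) = -9181/18/1159 + 2417/(-5) = -9181/18*1/1159 + 2417*(-⅕) = -9181/20862 - 2417/5 = -50469359/104310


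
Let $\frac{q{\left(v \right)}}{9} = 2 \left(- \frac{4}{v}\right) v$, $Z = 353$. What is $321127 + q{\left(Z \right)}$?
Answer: $321055$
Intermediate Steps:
$q{\left(v \right)} = -72$ ($q{\left(v \right)} = 9 \cdot 2 \left(- \frac{4}{v}\right) v = 9 - \frac{8}{v} v = 9 \left(-8\right) = -72$)
$321127 + q{\left(Z \right)} = 321127 - 72 = 321055$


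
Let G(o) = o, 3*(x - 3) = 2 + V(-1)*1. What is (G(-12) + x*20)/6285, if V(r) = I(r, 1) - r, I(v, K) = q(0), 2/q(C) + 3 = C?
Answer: 572/56565 ≈ 0.010112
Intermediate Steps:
q(C) = 2/(-3 + C)
I(v, K) = -⅔ (I(v, K) = 2/(-3 + 0) = 2/(-3) = 2*(-⅓) = -⅔)
V(r) = -⅔ - r
x = 34/9 (x = 3 + (2 + (-⅔ - 1*(-1))*1)/3 = 3 + (2 + (-⅔ + 1)*1)/3 = 3 + (2 + (⅓)*1)/3 = 3 + (2 + ⅓)/3 = 3 + (⅓)*(7/3) = 3 + 7/9 = 34/9 ≈ 3.7778)
(G(-12) + x*20)/6285 = (-12 + (34/9)*20)/6285 = (-12 + 680/9)*(1/6285) = (572/9)*(1/6285) = 572/56565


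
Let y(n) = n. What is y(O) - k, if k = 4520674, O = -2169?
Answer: -4522843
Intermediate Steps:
y(O) - k = -2169 - 1*4520674 = -2169 - 4520674 = -4522843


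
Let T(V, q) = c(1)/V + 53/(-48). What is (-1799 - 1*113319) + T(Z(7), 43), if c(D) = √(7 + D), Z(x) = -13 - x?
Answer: -5525717/48 - √2/10 ≈ -1.1512e+5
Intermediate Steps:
T(V, q) = -53/48 + 2*√2/V (T(V, q) = √(7 + 1)/V + 53/(-48) = √8/V + 53*(-1/48) = (2*√2)/V - 53/48 = 2*√2/V - 53/48 = -53/48 + 2*√2/V)
(-1799 - 1*113319) + T(Z(7), 43) = (-1799 - 1*113319) + (-53/48 + 2*√2/(-13 - 1*7)) = (-1799 - 113319) + (-53/48 + 2*√2/(-13 - 7)) = -115118 + (-53/48 + 2*√2/(-20)) = -115118 + (-53/48 + 2*√2*(-1/20)) = -115118 + (-53/48 - √2/10) = -5525717/48 - √2/10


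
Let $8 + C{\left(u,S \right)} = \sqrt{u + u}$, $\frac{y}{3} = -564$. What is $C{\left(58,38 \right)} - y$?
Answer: $1684 + 2 \sqrt{29} \approx 1694.8$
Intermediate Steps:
$y = -1692$ ($y = 3 \left(-564\right) = -1692$)
$C{\left(u,S \right)} = -8 + \sqrt{2} \sqrt{u}$ ($C{\left(u,S \right)} = -8 + \sqrt{u + u} = -8 + \sqrt{2 u} = -8 + \sqrt{2} \sqrt{u}$)
$C{\left(58,38 \right)} - y = \left(-8 + \sqrt{2} \sqrt{58}\right) - -1692 = \left(-8 + 2 \sqrt{29}\right) + 1692 = 1684 + 2 \sqrt{29}$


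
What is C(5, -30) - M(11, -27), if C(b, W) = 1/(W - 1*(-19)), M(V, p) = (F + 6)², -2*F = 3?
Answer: -895/44 ≈ -20.341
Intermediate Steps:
F = -3/2 (F = -½*3 = -3/2 ≈ -1.5000)
M(V, p) = 81/4 (M(V, p) = (-3/2 + 6)² = (9/2)² = 81/4)
C(b, W) = 1/(19 + W) (C(b, W) = 1/(W + 19) = 1/(19 + W))
C(5, -30) - M(11, -27) = 1/(19 - 30) - 1*81/4 = 1/(-11) - 81/4 = -1/11 - 81/4 = -895/44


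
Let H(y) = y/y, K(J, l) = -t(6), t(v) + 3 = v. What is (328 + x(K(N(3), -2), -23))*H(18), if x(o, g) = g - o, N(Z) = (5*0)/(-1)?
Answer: 308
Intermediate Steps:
t(v) = -3 + v
N(Z) = 0 (N(Z) = 0*(-1) = 0)
K(J, l) = -3 (K(J, l) = -(-3 + 6) = -1*3 = -3)
H(y) = 1
(328 + x(K(N(3), -2), -23))*H(18) = (328 + (-23 - 1*(-3)))*1 = (328 + (-23 + 3))*1 = (328 - 20)*1 = 308*1 = 308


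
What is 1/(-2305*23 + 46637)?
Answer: -1/6378 ≈ -0.00015679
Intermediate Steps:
1/(-2305*23 + 46637) = 1/(-53015 + 46637) = 1/(-6378) = -1/6378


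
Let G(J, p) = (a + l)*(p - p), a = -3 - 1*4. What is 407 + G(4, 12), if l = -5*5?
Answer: 407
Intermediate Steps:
a = -7 (a = -3 - 4 = -7)
l = -25
G(J, p) = 0 (G(J, p) = (-7 - 25)*(p - p) = -32*0 = 0)
407 + G(4, 12) = 407 + 0 = 407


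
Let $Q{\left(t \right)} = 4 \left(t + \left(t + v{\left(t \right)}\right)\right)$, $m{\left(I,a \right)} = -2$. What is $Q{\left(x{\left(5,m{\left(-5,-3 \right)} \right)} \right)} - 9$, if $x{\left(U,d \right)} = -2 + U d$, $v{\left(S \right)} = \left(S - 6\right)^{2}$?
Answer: $1191$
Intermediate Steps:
$v{\left(S \right)} = \left(-6 + S\right)^{2}$ ($v{\left(S \right)} = \left(S - 6\right)^{2} = \left(-6 + S\right)^{2}$)
$Q{\left(t \right)} = 4 \left(-6 + t\right)^{2} + 8 t$ ($Q{\left(t \right)} = 4 \left(t + \left(t + \left(-6 + t\right)^{2}\right)\right) = 4 \left(\left(-6 + t\right)^{2} + 2 t\right) = 4 \left(-6 + t\right)^{2} + 8 t$)
$Q{\left(x{\left(5,m{\left(-5,-3 \right)} \right)} \right)} - 9 = \left(4 \left(-6 + \left(-2 + 5 \left(-2\right)\right)\right)^{2} + 8 \left(-2 + 5 \left(-2\right)\right)\right) - 9 = \left(4 \left(-6 - 12\right)^{2} + 8 \left(-2 - 10\right)\right) - 9 = \left(4 \left(-6 - 12\right)^{2} + 8 \left(-12\right)\right) - 9 = \left(4 \left(-18\right)^{2} - 96\right) - 9 = \left(4 \cdot 324 - 96\right) - 9 = \left(1296 - 96\right) - 9 = 1200 - 9 = 1191$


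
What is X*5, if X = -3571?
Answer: -17855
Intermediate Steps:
X*5 = -3571*5 = -17855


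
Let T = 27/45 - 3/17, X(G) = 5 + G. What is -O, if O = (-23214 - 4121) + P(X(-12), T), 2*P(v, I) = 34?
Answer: 27318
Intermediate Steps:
T = 36/85 (T = 27*(1/45) - 3*1/17 = ⅗ - 3/17 = 36/85 ≈ 0.42353)
P(v, I) = 17 (P(v, I) = (½)*34 = 17)
O = -27318 (O = (-23214 - 4121) + 17 = -27335 + 17 = -27318)
-O = -1*(-27318) = 27318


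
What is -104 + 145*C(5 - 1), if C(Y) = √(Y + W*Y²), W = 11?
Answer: -104 + 870*√5 ≈ 1841.4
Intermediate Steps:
C(Y) = √(Y + 11*Y²)
-104 + 145*C(5 - 1) = -104 + 145*√((5 - 1)*(1 + 11*(5 - 1))) = -104 + 145*√(4*(1 + 11*4)) = -104 + 145*√(4*(1 + 44)) = -104 + 145*√(4*45) = -104 + 145*√180 = -104 + 145*(6*√5) = -104 + 870*√5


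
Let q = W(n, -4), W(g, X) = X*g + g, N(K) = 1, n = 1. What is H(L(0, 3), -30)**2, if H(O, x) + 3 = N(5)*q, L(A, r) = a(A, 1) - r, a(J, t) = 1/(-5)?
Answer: 36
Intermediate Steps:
a(J, t) = -1/5
W(g, X) = g + X*g
q = -3 (q = 1*(1 - 4) = 1*(-3) = -3)
L(A, r) = -1/5 - r
H(O, x) = -6 (H(O, x) = -3 + 1*(-3) = -3 - 3 = -6)
H(L(0, 3), -30)**2 = (-6)**2 = 36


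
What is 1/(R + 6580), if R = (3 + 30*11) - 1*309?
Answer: 1/6604 ≈ 0.00015142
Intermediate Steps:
R = 24 (R = (3 + 330) - 309 = 333 - 309 = 24)
1/(R + 6580) = 1/(24 + 6580) = 1/6604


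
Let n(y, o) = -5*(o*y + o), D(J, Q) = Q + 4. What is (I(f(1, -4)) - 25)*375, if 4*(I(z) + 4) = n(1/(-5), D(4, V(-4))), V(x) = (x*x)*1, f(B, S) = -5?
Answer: -18375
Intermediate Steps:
V(x) = x² (V(x) = x²*1 = x²)
D(J, Q) = 4 + Q
n(y, o) = -5*o - 5*o*y (n(y, o) = -5*(o + o*y) = -5*o - 5*o*y)
I(z) = -24 (I(z) = -4 + (-5*(4 + (-4)²)*(1 + 1/(-5)))/4 = -4 + (-5*(4 + 16)*(1 - ⅕))/4 = -4 + (-5*20*⅘)/4 = -4 + (¼)*(-80) = -4 - 20 = -24)
(I(f(1, -4)) - 25)*375 = (-24 - 25)*375 = -49*375 = -18375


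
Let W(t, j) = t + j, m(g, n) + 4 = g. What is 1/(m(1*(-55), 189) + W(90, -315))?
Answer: -1/284 ≈ -0.0035211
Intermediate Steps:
m(g, n) = -4 + g
W(t, j) = j + t
1/(m(1*(-55), 189) + W(90, -315)) = 1/((-4 + 1*(-55)) + (-315 + 90)) = 1/((-4 - 55) - 225) = 1/(-59 - 225) = 1/(-284) = -1/284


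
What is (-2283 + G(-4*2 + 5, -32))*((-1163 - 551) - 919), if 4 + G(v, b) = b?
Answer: 6105927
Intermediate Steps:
G(v, b) = -4 + b
(-2283 + G(-4*2 + 5, -32))*((-1163 - 551) - 919) = (-2283 + (-4 - 32))*((-1163 - 551) - 919) = (-2283 - 36)*(-1714 - 919) = -2319*(-2633) = 6105927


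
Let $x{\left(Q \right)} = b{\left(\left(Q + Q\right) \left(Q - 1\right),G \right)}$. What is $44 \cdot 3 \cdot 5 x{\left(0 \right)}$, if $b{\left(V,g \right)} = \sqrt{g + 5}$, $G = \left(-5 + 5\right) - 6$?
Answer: $660 i \approx 660.0 i$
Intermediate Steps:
$G = -6$ ($G = 0 - 6 = -6$)
$b{\left(V,g \right)} = \sqrt{5 + g}$
$x{\left(Q \right)} = i$ ($x{\left(Q \right)} = \sqrt{5 - 6} = \sqrt{-1} = i$)
$44 \cdot 3 \cdot 5 x{\left(0 \right)} = 44 \cdot 3 \cdot 5 i = 132 \cdot 5 i = 660 i$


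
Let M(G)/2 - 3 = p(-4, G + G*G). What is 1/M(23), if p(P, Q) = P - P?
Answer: ⅙ ≈ 0.16667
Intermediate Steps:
p(P, Q) = 0
M(G) = 6 (M(G) = 6 + 2*0 = 6 + 0 = 6)
1/M(23) = 1/6 = ⅙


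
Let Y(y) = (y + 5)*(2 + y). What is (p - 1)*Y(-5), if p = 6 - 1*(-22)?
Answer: 0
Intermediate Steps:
Y(y) = (2 + y)*(5 + y) (Y(y) = (5 + y)*(2 + y) = (2 + y)*(5 + y))
p = 28 (p = 6 + 22 = 28)
(p - 1)*Y(-5) = (28 - 1)*(10 + (-5)**2 + 7*(-5)) = 27*(10 + 25 - 35) = 27*0 = 0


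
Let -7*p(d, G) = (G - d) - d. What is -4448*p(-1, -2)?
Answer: 0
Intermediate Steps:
p(d, G) = -G/7 + 2*d/7 (p(d, G) = -((G - d) - d)/7 = -(G - 2*d)/7 = -G/7 + 2*d/7)
-4448*p(-1, -2) = -4448*(-1/7*(-2) + (2/7)*(-1)) = -4448*(2/7 - 2/7) = -4448*0 = 0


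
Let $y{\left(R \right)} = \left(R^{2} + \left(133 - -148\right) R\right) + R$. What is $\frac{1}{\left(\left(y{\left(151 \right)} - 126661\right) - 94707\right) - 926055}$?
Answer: $- \frac{1}{1082040} \approx -9.2418 \cdot 10^{-7}$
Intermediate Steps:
$y{\left(R \right)} = R^{2} + 282 R$ ($y{\left(R \right)} = \left(R^{2} + \left(133 + 148\right) R\right) + R = \left(R^{2} + 281 R\right) + R = R^{2} + 282 R$)
$\frac{1}{\left(\left(y{\left(151 \right)} - 126661\right) - 94707\right) - 926055} = \frac{1}{\left(\left(151 \left(282 + 151\right) - 126661\right) - 94707\right) - 926055} = \frac{1}{\left(\left(151 \cdot 433 - 126661\right) - 94707\right) - 926055} = \frac{1}{\left(\left(65383 - 126661\right) - 94707\right) - 926055} = \frac{1}{\left(-61278 - 94707\right) - 926055} = \frac{1}{-155985 - 926055} = \frac{1}{-1082040} = - \frac{1}{1082040}$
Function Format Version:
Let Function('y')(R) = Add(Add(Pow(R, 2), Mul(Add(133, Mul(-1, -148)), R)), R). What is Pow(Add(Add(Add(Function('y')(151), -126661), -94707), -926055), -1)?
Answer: Rational(-1, 1082040) ≈ -9.2418e-7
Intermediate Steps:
Function('y')(R) = Add(Pow(R, 2), Mul(282, R)) (Function('y')(R) = Add(Add(Pow(R, 2), Mul(Add(133, 148), R)), R) = Add(Add(Pow(R, 2), Mul(281, R)), R) = Add(Pow(R, 2), Mul(282, R)))
Pow(Add(Add(Add(Function('y')(151), -126661), -94707), -926055), -1) = Pow(Add(Add(Add(Mul(151, Add(282, 151)), -126661), -94707), -926055), -1) = Pow(Add(Add(Add(Mul(151, 433), -126661), -94707), -926055), -1) = Pow(Add(Add(Add(65383, -126661), -94707), -926055), -1) = Pow(Add(Add(-61278, -94707), -926055), -1) = Pow(Add(-155985, -926055), -1) = Pow(-1082040, -1) = Rational(-1, 1082040)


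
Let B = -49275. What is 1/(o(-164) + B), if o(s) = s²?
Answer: -1/22379 ≈ -4.4685e-5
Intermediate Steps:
1/(o(-164) + B) = 1/((-164)² - 49275) = 1/(26896 - 49275) = 1/(-22379) = -1/22379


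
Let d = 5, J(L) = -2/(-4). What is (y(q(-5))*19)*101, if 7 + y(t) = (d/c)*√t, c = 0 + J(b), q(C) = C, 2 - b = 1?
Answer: -13433 + 19190*I*√5 ≈ -13433.0 + 42910.0*I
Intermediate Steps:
b = 1 (b = 2 - 1*1 = 2 - 1 = 1)
J(L) = ½ (J(L) = -2*(-¼) = ½)
c = ½ (c = 0 + ½ = ½ ≈ 0.50000)
y(t) = -7 + 10*√t (y(t) = -7 + (5/(½))*√t = -7 + (5*2)*√t = -7 + 10*√t)
(y(q(-5))*19)*101 = ((-7 + 10*√(-5))*19)*101 = ((-7 + 10*(I*√5))*19)*101 = ((-7 + 10*I*√5)*19)*101 = (-133 + 190*I*√5)*101 = -13433 + 19190*I*√5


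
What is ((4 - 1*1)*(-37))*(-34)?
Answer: 3774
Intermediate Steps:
((4 - 1*1)*(-37))*(-34) = ((4 - 1)*(-37))*(-34) = (3*(-37))*(-34) = -111*(-34) = 3774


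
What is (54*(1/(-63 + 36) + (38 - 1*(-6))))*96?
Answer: 227904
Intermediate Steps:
(54*(1/(-63 + 36) + (38 - 1*(-6))))*96 = (54*(1/(-27) + (38 + 6)))*96 = (54*(-1/27 + 44))*96 = (54*(1187/27))*96 = 2374*96 = 227904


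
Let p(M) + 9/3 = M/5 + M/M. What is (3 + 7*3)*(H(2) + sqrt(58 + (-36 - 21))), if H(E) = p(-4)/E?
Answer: -48/5 ≈ -9.6000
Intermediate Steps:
p(M) = -2 + M/5 (p(M) = -3 + (M/5 + M/M) = -3 + (M*(1/5) + 1) = -3 + (M/5 + 1) = -3 + (1 + M/5) = -2 + M/5)
H(E) = -14/(5*E) (H(E) = (-2 + (1/5)*(-4))/E = (-2 - 4/5)/E = -14/(5*E))
(3 + 7*3)*(H(2) + sqrt(58 + (-36 - 21))) = (3 + 7*3)*(-14/5/2 + sqrt(58 + (-36 - 21))) = (3 + 21)*(-14/5*1/2 + sqrt(58 - 57)) = 24*(-7/5 + sqrt(1)) = 24*(-7/5 + 1) = 24*(-2/5) = -48/5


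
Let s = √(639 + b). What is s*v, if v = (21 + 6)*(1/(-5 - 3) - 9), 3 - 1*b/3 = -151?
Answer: -1971*√1101/8 ≈ -8175.0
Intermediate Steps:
b = 462 (b = 9 - 3*(-151) = 9 + 453 = 462)
v = -1971/8 (v = 27*(1/(-8) - 9) = 27*(-⅛ - 9) = 27*(-73/8) = -1971/8 ≈ -246.38)
s = √1101 (s = √(639 + 462) = √1101 ≈ 33.181)
s*v = √1101*(-1971/8) = -1971*√1101/8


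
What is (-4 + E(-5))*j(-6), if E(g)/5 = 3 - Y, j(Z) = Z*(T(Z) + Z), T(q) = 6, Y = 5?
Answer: 0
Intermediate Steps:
j(Z) = Z*(6 + Z)
E(g) = -10 (E(g) = 5*(3 - 1*5) = 5*(3 - 5) = 5*(-2) = -10)
(-4 + E(-5))*j(-6) = (-4 - 10)*(-6*(6 - 6)) = -(-84)*0 = -14*0 = 0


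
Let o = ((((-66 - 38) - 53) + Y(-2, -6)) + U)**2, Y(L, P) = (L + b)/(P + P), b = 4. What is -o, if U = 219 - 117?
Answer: -109561/36 ≈ -3043.4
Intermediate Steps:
U = 102
Y(L, P) = (4 + L)/(2*P) (Y(L, P) = (L + 4)/(P + P) = (4 + L)/((2*P)) = (4 + L)*(1/(2*P)) = (4 + L)/(2*P))
o = 109561/36 (o = ((((-66 - 38) - 53) + (1/2)*(4 - 2)/(-6)) + 102)**2 = (((-104 - 53) + (1/2)*(-1/6)*2) + 102)**2 = ((-157 - 1/6) + 102)**2 = (-943/6 + 102)**2 = (-331/6)**2 = 109561/36 ≈ 3043.4)
-o = -1*109561/36 = -109561/36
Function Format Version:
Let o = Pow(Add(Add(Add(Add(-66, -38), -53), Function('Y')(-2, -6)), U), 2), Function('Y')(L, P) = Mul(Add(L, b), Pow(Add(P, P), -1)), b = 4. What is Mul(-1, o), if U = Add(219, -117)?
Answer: Rational(-109561, 36) ≈ -3043.4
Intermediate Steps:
U = 102
Function('Y')(L, P) = Mul(Rational(1, 2), Pow(P, -1), Add(4, L)) (Function('Y')(L, P) = Mul(Add(L, 4), Pow(Add(P, P), -1)) = Mul(Add(4, L), Pow(Mul(2, P), -1)) = Mul(Add(4, L), Mul(Rational(1, 2), Pow(P, -1))) = Mul(Rational(1, 2), Pow(P, -1), Add(4, L)))
o = Rational(109561, 36) (o = Pow(Add(Add(Add(Add(-66, -38), -53), Mul(Rational(1, 2), Pow(-6, -1), Add(4, -2))), 102), 2) = Pow(Add(Add(Add(-104, -53), Mul(Rational(1, 2), Rational(-1, 6), 2)), 102), 2) = Pow(Add(Add(-157, Rational(-1, 6)), 102), 2) = Pow(Add(Rational(-943, 6), 102), 2) = Pow(Rational(-331, 6), 2) = Rational(109561, 36) ≈ 3043.4)
Mul(-1, o) = Mul(-1, Rational(109561, 36)) = Rational(-109561, 36)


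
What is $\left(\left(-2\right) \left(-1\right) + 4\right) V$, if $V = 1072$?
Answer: $6432$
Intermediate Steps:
$\left(\left(-2\right) \left(-1\right) + 4\right) V = \left(\left(-2\right) \left(-1\right) + 4\right) 1072 = \left(2 + 4\right) 1072 = 6 \cdot 1072 = 6432$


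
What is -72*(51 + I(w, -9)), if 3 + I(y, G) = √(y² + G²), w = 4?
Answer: -3456 - 72*√97 ≈ -4165.1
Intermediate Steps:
I(y, G) = -3 + √(G² + y²) (I(y, G) = -3 + √(y² + G²) = -3 + √(G² + y²))
-72*(51 + I(w, -9)) = -72*(51 + (-3 + √((-9)² + 4²))) = -72*(51 + (-3 + √(81 + 16))) = -72*(51 + (-3 + √97)) = -72*(48 + √97) = -3456 - 72*√97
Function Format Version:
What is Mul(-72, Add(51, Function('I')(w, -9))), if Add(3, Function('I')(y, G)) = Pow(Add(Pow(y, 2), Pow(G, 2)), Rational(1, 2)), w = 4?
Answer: Add(-3456, Mul(-72, Pow(97, Rational(1, 2)))) ≈ -4165.1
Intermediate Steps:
Function('I')(y, G) = Add(-3, Pow(Add(Pow(G, 2), Pow(y, 2)), Rational(1, 2))) (Function('I')(y, G) = Add(-3, Pow(Add(Pow(y, 2), Pow(G, 2)), Rational(1, 2))) = Add(-3, Pow(Add(Pow(G, 2), Pow(y, 2)), Rational(1, 2))))
Mul(-72, Add(51, Function('I')(w, -9))) = Mul(-72, Add(51, Add(-3, Pow(Add(Pow(-9, 2), Pow(4, 2)), Rational(1, 2))))) = Mul(-72, Add(51, Add(-3, Pow(Add(81, 16), Rational(1, 2))))) = Mul(-72, Add(51, Add(-3, Pow(97, Rational(1, 2))))) = Mul(-72, Add(48, Pow(97, Rational(1, 2)))) = Add(-3456, Mul(-72, Pow(97, Rational(1, 2))))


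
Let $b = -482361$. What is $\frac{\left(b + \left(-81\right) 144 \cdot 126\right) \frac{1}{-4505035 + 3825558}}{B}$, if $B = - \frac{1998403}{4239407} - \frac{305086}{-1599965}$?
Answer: $- \frac{4413465292894759625}{431239394108419987} \approx -10.234$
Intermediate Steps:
$B = - \frac{1903991131893}{6782902820755}$ ($B = \left(-1998403\right) \frac{1}{4239407} - - \frac{305086}{1599965} = - \frac{1998403}{4239407} + \frac{305086}{1599965} = - \frac{1903991131893}{6782902820755} \approx -0.2807$)
$\frac{\left(b + \left(-81\right) 144 \cdot 126\right) \frac{1}{-4505035 + 3825558}}{B} = \frac{\left(-482361 + \left(-81\right) 144 \cdot 126\right) \frac{1}{-4505035 + 3825558}}{- \frac{1903991131893}{6782902820755}} = \frac{-482361 - 1469664}{-679477} \left(- \frac{6782902820755}{1903991131893}\right) = \left(-482361 - 1469664\right) \left(- \frac{1}{679477}\right) \left(- \frac{6782902820755}{1903991131893}\right) = \left(-1952025\right) \left(- \frac{1}{679477}\right) \left(- \frac{6782902820755}{1903991131893}\right) = \frac{1952025}{679477} \left(- \frac{6782902820755}{1903991131893}\right) = - \frac{4413465292894759625}{431239394108419987}$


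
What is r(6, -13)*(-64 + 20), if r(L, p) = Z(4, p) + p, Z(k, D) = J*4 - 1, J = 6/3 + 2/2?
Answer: 88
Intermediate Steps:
J = 3 (J = 6*(1/3) + 2*(1/2) = 2 + 1 = 3)
Z(k, D) = 11 (Z(k, D) = 3*4 - 1 = 12 - 1 = 11)
r(L, p) = 11 + p
r(6, -13)*(-64 + 20) = (11 - 13)*(-64 + 20) = -2*(-44) = 88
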